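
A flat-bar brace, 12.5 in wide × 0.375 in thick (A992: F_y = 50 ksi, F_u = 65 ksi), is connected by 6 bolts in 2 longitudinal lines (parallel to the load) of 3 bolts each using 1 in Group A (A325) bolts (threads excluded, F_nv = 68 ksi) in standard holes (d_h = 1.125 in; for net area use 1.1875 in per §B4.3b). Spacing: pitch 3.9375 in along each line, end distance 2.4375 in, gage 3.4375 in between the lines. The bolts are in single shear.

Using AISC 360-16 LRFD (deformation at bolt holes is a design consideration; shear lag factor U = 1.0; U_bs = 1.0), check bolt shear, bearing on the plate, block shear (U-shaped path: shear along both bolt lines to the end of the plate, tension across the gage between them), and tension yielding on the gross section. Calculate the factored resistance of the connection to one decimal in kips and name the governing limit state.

202.2 kips (block shear governs)

Bolt shear: A_b = π(1)²/4 = 0.7854 in². φR_n = 0.75 × 68 × 0.7854 × 6 × 1 = 240.3 kips.
Bearing (0.375 in plate, F_u = 65 ksi): end bolts L_c = 2.4375 − 1.125/2 = 1.875, R_n = min(1.2×1.875×0.375×65, 2.4×1×0.375×65) = 54.844 kips/bolt; interior L_c = 3.9375 − 1.125 = 2.8125, R_n = 58.5 kips/bolt. φR_n = 0.75 × (2×54.844 + 4×58.5) = 257.8 kips.
Block shear: shear path 2×[2.4375+2×3.9375] = 2×10.3125 in, A_gv = 7.7344, A_nv = 2×(10.3125 − 2.5×1.1875)×0.375 = 5.5078 in²; tension across gage: (3.4375 − 1×1.1875)×0.375 = 0.84375 in². R_n = min(0.6×65×5.5078, 0.6×50×7.7344) + 1.0×65×0.84375 = min(214.8, 232.03) + 54.844 = 269.64 kips. φR_n = 0.75 × 269.64 = 202.2 kips.
Tension yield (gross): A_g = 12.5×0.375 = 4.6875 in². φR_n = 0.90 × 50 × 4.6875 = 210.9 kips.
Governing: min(240.3, 257.8, 202.2, 210.9) = 202.2 kips → block shear.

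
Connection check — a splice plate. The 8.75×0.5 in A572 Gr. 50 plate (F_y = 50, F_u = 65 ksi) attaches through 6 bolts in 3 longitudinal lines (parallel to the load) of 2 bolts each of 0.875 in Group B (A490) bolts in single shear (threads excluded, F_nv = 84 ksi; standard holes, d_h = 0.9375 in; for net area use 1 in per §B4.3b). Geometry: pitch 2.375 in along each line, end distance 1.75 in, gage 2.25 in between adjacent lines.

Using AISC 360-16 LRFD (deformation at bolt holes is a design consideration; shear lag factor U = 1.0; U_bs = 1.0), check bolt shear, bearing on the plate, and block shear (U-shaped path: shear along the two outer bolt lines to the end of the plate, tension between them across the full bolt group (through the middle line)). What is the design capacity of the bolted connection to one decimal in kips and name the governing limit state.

Bolt shear: A_b = π(0.875)²/4 = 0.60132 in². φR_n = 0.75 × 84 × 0.60132 × 6 × 1 = 227.3 kips.
Bearing (0.5 in plate, F_u = 65 ksi): end bolts L_c = 1.75 − 0.9375/2 = 1.28125, R_n = min(1.2×1.28125×0.5×65, 2.4×0.875×0.5×65) = 49.969 kips/bolt; interior L_c = 2.375 − 0.9375 = 1.4375, R_n = 56.063 kips/bolt. φR_n = 0.75 × (3×49.969 + 3×56.063) = 238.6 kips.
Block shear: shear path 2×[1.75+1×2.375] = 2×4.125 in, A_gv = 4.125, A_nv = 2×(4.125 − 1.5×1)×0.5 = 2.625 in²; tension across gage: (4.5 − 2×1)×0.5 = 1.25 in². R_n = min(0.6×65×2.625, 0.6×50×4.125) + 1.0×65×1.25 = min(102.38, 123.75) + 81.25 = 183.63 kips. φR_n = 0.75 × 183.63 = 137.7 kips.
Governing: min(227.3, 238.6, 137.7) = 137.7 kips → block shear.

137.7 kips (block shear governs)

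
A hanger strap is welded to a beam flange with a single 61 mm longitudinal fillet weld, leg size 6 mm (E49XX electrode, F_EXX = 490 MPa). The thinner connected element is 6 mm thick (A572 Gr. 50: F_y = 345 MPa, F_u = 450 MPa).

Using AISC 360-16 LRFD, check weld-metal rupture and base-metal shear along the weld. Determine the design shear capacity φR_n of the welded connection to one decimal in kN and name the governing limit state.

57.1 kN (weld metal governs)

Weld metal: throat = 0.707×6 = 4.242 mm, L = 61 mm. φR_n = 0.75 × 0.6 × 490 × 4.242 × 61 = 57.1 kN.
Base metal shear (6 mm plate): yield φR_n = 1.0×0.6×345×6×61 = 75.8 kN; rupture φR_n = 0.75×0.6×450×6×61 = 74.1 kN; take 74.1 kN (rupture).
Governing: min(57.1, 74.1) = 57.1 kN → weld metal.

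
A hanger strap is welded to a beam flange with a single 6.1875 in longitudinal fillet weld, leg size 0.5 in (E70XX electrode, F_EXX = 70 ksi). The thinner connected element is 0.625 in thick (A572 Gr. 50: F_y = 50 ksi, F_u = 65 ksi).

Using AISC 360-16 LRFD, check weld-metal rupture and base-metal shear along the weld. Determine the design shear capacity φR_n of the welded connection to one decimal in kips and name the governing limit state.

Weld metal: throat = 0.707×0.5 = 0.3535 in, L = 6.1875 in. φR_n = 0.75 × 0.6 × 70 × 0.3535 × 6.1875 = 68.9 kips.
Base metal shear (0.625 in plate): yield φR_n = 1.0×0.6×50×0.625×6.1875 = 116.0 kips; rupture φR_n = 0.75×0.6×65×0.625×6.1875 = 113.1 kips; take 113.1 kips (rupture).
Governing: min(68.9, 113.1) = 68.9 kips → weld metal.

68.9 kips (weld metal governs)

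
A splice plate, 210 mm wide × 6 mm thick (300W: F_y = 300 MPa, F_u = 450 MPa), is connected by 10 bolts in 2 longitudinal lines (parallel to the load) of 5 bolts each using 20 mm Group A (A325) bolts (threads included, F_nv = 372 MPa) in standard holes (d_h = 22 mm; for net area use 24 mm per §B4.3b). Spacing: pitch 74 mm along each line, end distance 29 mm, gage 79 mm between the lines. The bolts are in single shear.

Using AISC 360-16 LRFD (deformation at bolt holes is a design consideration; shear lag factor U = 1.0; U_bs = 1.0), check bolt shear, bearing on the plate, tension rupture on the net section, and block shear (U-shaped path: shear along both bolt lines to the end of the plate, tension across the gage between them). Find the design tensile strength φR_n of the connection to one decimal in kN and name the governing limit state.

328.1 kN (net-section rupture governs)

Bolt shear: A_b = π(20)²/4 = 314.16 mm². φR_n = 0.75 × 372 × 314.16 × 10 × 1 = 876.5 kN.
Bearing (6 mm plate, F_u = 450 MPa): end bolts L_c = 29 − 22/2 = 18, R_n = min(1.2×18×6×450, 2.4×20×6×450) = 58.32 kN/bolt; interior L_c = 74 − 22 = 52, R_n = 129.6 kN/bolt. φR_n = 0.75 × (2×58.32 + 8×129.6) = 865.1 kN.
Tension rupture (net): A_n = (210 − 2×24)×6 = 972 mm² (U = 1.0, A_e = A_n). φR_n = 0.75 × 450 × 972 = 328.1 kN.
Block shear: shear path 2×[29+4×74] = 2×325 mm, A_gv = 3900, A_nv = 2×(325 − 4.5×24)×6 = 2604 mm²; tension across gage: (79 − 1×24)×6 = 330 mm². R_n = min(0.6×450×2604, 0.6×300×3900) + 1.0×450×330 = min(703.08, 702) + 148.5 = 850.5 kN. φR_n = 0.75 × 850.5 = 637.9 kN.
Governing: min(876.5, 865.1, 328.1, 637.9) = 328.1 kN → net-section rupture.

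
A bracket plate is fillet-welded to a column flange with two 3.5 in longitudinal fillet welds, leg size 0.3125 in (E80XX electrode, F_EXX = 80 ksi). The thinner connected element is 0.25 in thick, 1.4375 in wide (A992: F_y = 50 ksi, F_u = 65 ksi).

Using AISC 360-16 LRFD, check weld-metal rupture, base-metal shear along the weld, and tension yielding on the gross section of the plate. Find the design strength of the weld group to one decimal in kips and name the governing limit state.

Weld metal: throat = 0.707×0.3125 = 0.22094 in, L = 2×3.5 = 7 in. φR_n = 0.75 × 0.6 × 80 × 0.22094 × 7 = 55.7 kips.
Base metal shear (0.25 in plate): yield φR_n = 1.0×0.6×50×0.25×7 = 52.5 kips; rupture φR_n = 0.75×0.6×65×0.25×7 = 51.2 kips; take 51.2 kips (rupture).
Tension yield (gross): A_g = 1.4375×0.25 = 0.35938 in². φR_n = 0.90 × 50 × 0.35938 = 16.2 kips.
Governing: min(55.7, 51.2, 16.2) = 16.2 kips → gross-section yield.

16.2 kips (gross-section yield governs)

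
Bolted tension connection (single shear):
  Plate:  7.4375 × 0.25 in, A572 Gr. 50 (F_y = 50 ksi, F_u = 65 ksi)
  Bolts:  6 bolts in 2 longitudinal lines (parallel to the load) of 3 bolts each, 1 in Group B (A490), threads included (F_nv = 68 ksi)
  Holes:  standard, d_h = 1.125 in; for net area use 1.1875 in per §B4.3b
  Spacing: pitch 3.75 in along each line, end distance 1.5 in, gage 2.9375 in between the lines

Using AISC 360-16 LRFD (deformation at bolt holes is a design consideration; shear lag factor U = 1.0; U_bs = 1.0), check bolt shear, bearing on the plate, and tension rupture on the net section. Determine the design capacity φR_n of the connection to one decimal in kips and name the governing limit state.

Bolt shear: A_b = π(1)²/4 = 0.7854 in². φR_n = 0.75 × 68 × 0.7854 × 6 × 1 = 240.3 kips.
Bearing (0.25 in plate, F_u = 65 ksi): end bolts L_c = 1.5 − 1.125/2 = 0.9375, R_n = min(1.2×0.9375×0.25×65, 2.4×1×0.25×65) = 18.281 kips/bolt; interior L_c = 3.75 − 1.125 = 2.625, R_n = 39 kips/bolt. φR_n = 0.75 × (2×18.281 + 4×39) = 144.4 kips.
Tension rupture (net): A_n = (7.4375 − 2×1.1875)×0.25 = 1.2656 in² (U = 1.0, A_e = A_n). φR_n = 0.75 × 65 × 1.2656 = 61.7 kips.
Governing: min(240.3, 144.4, 61.7) = 61.7 kips → net-section rupture.

61.7 kips (net-section rupture governs)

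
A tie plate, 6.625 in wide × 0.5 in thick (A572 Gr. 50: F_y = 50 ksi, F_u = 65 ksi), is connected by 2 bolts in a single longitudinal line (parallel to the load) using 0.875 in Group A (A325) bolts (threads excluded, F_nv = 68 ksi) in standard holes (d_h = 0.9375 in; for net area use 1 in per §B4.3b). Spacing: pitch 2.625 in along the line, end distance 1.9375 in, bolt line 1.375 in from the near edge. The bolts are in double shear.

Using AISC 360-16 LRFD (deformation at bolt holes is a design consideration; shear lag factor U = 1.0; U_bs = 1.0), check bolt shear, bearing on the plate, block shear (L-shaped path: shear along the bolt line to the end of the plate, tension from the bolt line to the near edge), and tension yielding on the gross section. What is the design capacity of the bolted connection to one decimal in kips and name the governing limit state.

Bolt shear: A_b = π(0.875)²/4 = 0.60132 in². φR_n = 0.75 × 68 × 0.60132 × 2 × 2 = 122.7 kips.
Bearing (0.5 in plate, F_u = 65 ksi): end bolts L_c = 1.9375 − 0.9375/2 = 1.46875, R_n = min(1.2×1.46875×0.5×65, 2.4×0.875×0.5×65) = 57.281 kips/bolt; interior L_c = 2.625 − 0.9375 = 1.6875, R_n = 65.813 kips/bolt. φR_n = 0.75 × (1×57.281 + 1×65.813) = 92.3 kips.
Block shear: shear path 1×[1.9375+1×2.625] = 1×4.5625 in, A_gv = 2.2813, A_nv = 1×(4.5625 − 1.5×1)×0.5 = 1.5313 in²; tension to near edge: (1.375 − 0.5×1)×0.5 = 0.4375 in². R_n = min(0.6×65×1.5313, 0.6×50×2.2813) + 1.0×65×0.4375 = min(59.721, 68.439) + 28.438 = 88.159 kips. φR_n = 0.75 × 88.159 = 66.1 kips.
Tension yield (gross): A_g = 6.625×0.5 = 3.3125 in². φR_n = 0.90 × 50 × 3.3125 = 149.1 kips.
Governing: min(122.7, 92.3, 66.1, 149.1) = 66.1 kips → block shear.

66.1 kips (block shear governs)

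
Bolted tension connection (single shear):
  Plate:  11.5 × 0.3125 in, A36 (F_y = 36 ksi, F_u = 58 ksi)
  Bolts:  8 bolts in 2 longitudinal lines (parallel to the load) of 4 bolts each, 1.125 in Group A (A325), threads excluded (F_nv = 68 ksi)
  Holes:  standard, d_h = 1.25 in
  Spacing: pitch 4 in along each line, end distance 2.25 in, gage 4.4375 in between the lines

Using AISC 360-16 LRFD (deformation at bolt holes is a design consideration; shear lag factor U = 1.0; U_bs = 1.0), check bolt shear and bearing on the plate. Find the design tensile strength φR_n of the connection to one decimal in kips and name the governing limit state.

273.2 kips (bearing governs)

Bolt shear: A_b = π(1.125)²/4 = 0.99402 in². φR_n = 0.75 × 68 × 0.99402 × 8 × 1 = 405.6 kips.
Bearing (0.3125 in plate, F_u = 58 ksi): end bolts L_c = 2.25 − 1.25/2 = 1.625, R_n = min(1.2×1.625×0.3125×58, 2.4×1.125×0.3125×58) = 35.344 kips/bolt; interior L_c = 4 − 1.25 = 2.75, R_n = 48.938 kips/bolt. φR_n = 0.75 × (2×35.344 + 6×48.938) = 273.2 kips.
Governing: min(405.6, 273.2) = 273.2 kips → bearing.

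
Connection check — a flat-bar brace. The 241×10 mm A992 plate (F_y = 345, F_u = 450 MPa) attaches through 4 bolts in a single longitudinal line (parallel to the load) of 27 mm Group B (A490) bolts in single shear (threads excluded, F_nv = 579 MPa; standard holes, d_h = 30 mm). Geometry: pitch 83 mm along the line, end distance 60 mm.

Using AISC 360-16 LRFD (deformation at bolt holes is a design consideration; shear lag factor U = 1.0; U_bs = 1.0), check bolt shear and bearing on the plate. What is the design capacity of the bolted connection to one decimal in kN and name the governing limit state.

Bolt shear: A_b = π(27)²/4 = 572.56 mm². φR_n = 0.75 × 579 × 572.56 × 4 × 1 = 994.5 kN.
Bearing (10 mm plate, F_u = 450 MPa): end bolts L_c = 60 − 30/2 = 45, R_n = min(1.2×45×10×450, 2.4×27×10×450) = 243 kN/bolt; interior L_c = 83 − 30 = 53, R_n = 286.2 kN/bolt. φR_n = 0.75 × (1×243 + 3×286.2) = 826.2 kN.
Governing: min(994.5, 826.2) = 826.2 kN → bearing.

826.2 kN (bearing governs)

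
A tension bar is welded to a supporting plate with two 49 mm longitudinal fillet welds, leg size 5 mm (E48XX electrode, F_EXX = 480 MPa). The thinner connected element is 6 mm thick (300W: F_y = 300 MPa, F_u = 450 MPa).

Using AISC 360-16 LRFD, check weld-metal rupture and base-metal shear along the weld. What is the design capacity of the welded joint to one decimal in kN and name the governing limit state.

74.8 kN (weld metal governs)

Weld metal: throat = 0.707×5 = 3.535 mm, L = 2×49 = 98 mm. φR_n = 0.75 × 0.6 × 480 × 3.535 × 98 = 74.8 kN.
Base metal shear (6 mm plate): yield φR_n = 1.0×0.6×300×6×98 = 105.8 kN; rupture φR_n = 0.75×0.6×450×6×98 = 119.1 kN; take 105.8 kN (yield).
Governing: min(74.8, 105.8) = 74.8 kN → weld metal.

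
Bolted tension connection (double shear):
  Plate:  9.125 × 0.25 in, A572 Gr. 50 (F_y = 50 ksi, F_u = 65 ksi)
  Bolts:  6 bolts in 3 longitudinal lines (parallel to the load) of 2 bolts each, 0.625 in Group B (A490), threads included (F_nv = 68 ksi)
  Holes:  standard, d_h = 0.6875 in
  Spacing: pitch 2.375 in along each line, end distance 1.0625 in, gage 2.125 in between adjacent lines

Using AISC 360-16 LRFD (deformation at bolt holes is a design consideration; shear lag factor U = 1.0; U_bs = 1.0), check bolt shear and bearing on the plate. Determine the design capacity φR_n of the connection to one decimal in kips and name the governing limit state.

Bolt shear: A_b = π(0.625)²/4 = 0.3068 in². φR_n = 0.75 × 68 × 0.3068 × 6 × 2 = 187.8 kips.
Bearing (0.25 in plate, F_u = 65 ksi): end bolts L_c = 1.0625 − 0.6875/2 = 0.71875, R_n = min(1.2×0.71875×0.25×65, 2.4×0.625×0.25×65) = 14.016 kips/bolt; interior L_c = 2.375 − 0.6875 = 1.6875, R_n = 24.375 kips/bolt. φR_n = 0.75 × (3×14.016 + 3×24.375) = 86.4 kips.
Governing: min(187.8, 86.4) = 86.4 kips → bearing.

86.4 kips (bearing governs)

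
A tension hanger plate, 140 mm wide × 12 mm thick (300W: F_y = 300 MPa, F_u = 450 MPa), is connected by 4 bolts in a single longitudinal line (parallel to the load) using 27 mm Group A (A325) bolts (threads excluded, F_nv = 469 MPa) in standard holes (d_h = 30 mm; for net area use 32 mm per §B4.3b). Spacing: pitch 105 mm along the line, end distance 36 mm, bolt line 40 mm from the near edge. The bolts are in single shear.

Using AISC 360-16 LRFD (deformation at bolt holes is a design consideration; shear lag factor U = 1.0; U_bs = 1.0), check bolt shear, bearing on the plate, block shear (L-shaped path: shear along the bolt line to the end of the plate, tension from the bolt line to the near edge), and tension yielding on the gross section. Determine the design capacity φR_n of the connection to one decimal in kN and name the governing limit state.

Bolt shear: A_b = π(27)²/4 = 572.56 mm². φR_n = 0.75 × 469 × 572.56 × 4 × 1 = 805.6 kN.
Bearing (12 mm plate, F_u = 450 MPa): end bolts L_c = 36 − 30/2 = 21, R_n = min(1.2×21×12×450, 2.4×27×12×450) = 136.08 kN/bolt; interior L_c = 105 − 30 = 75, R_n = 349.92 kN/bolt. φR_n = 0.75 × (1×136.08 + 3×349.92) = 889.4 kN.
Block shear: shear path 1×[36+3×105] = 1×351 mm, A_gv = 4212, A_nv = 1×(351 − 3.5×32)×12 = 2868 mm²; tension to near edge: (40 − 0.5×32)×12 = 288 mm². R_n = min(0.6×450×2868, 0.6×300×4212) + 1.0×450×288 = min(774.36, 758.16) + 129.6 = 887.76 kN. φR_n = 0.75 × 887.76 = 665.8 kN.
Tension yield (gross): A_g = 140×12 = 1680 mm². φR_n = 0.90 × 300 × 1680 = 453.6 kN.
Governing: min(805.6, 889.4, 665.8, 453.6) = 453.6 kN → gross-section yield.

453.6 kN (gross-section yield governs)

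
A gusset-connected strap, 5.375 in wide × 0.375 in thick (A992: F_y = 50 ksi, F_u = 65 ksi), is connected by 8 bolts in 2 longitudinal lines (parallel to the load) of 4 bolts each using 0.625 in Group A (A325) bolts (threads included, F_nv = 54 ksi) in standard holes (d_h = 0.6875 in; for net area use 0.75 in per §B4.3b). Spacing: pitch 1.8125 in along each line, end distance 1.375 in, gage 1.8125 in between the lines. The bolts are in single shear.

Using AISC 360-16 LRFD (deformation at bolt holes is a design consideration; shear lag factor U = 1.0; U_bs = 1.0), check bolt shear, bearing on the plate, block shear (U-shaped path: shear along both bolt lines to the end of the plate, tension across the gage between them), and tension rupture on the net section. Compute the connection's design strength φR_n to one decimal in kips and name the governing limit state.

70.8 kips (net-section rupture governs)

Bolt shear: A_b = π(0.625)²/4 = 0.3068 in². φR_n = 0.75 × 54 × 0.3068 × 8 × 1 = 99.4 kips.
Bearing (0.375 in plate, F_u = 65 ksi): end bolts L_c = 1.375 − 0.6875/2 = 1.03125, R_n = min(1.2×1.03125×0.375×65, 2.4×0.625×0.375×65) = 30.164 kips/bolt; interior L_c = 1.8125 − 0.6875 = 1.125, R_n = 32.906 kips/bolt. φR_n = 0.75 × (2×30.164 + 6×32.906) = 193.3 kips.
Block shear: shear path 2×[1.375+3×1.8125] = 2×6.8125 in, A_gv = 5.1094, A_nv = 2×(6.8125 − 3.5×0.75)×0.375 = 3.1406 in²; tension across gage: (1.8125 − 1×0.75)×0.375 = 0.39844 in². R_n = min(0.6×65×3.1406, 0.6×50×5.1094) + 1.0×65×0.39844 = min(122.48, 153.28) + 25.899 = 148.38 kips. φR_n = 0.75 × 148.38 = 111.3 kips.
Tension rupture (net): A_n = (5.375 − 2×0.75)×0.375 = 1.4531 in² (U = 1.0, A_e = A_n). φR_n = 0.75 × 65 × 1.4531 = 70.8 kips.
Governing: min(99.4, 193.3, 111.3, 70.8) = 70.8 kips → net-section rupture.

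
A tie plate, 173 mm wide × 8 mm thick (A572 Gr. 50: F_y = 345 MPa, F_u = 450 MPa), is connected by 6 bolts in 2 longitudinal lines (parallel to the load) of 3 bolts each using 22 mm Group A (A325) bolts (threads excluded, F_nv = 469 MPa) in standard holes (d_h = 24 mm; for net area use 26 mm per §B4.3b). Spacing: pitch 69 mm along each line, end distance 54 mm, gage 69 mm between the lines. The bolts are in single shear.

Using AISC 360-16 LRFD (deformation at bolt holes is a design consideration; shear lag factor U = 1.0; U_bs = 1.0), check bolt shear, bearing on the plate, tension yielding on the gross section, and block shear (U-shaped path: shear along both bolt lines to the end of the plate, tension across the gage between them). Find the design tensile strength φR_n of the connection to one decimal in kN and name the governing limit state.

Bolt shear: A_b = π(22)²/4 = 380.13 mm². φR_n = 0.75 × 469 × 380.13 × 6 × 1 = 802.3 kN.
Bearing (8 mm plate, F_u = 450 MPa): end bolts L_c = 54 − 24/2 = 42, R_n = min(1.2×42×8×450, 2.4×22×8×450) = 181.44 kN/bolt; interior L_c = 69 − 24 = 45, R_n = 190.08 kN/bolt. φR_n = 0.75 × (2×181.44 + 4×190.08) = 842.4 kN.
Tension yield (gross): A_g = 173×8 = 1384 mm². φR_n = 0.90 × 345 × 1384 = 429.7 kN.
Block shear: shear path 2×[54+2×69] = 2×192 mm, A_gv = 3072, A_nv = 2×(192 − 2.5×26)×8 = 2032 mm²; tension across gage: (69 − 1×26)×8 = 344 mm². R_n = min(0.6×450×2032, 0.6×345×3072) + 1.0×450×344 = min(548.64, 635.9) + 154.8 = 703.44 kN. φR_n = 0.75 × 703.44 = 527.6 kN.
Governing: min(802.3, 842.4, 429.7, 527.6) = 429.7 kN → gross-section yield.

429.7 kN (gross-section yield governs)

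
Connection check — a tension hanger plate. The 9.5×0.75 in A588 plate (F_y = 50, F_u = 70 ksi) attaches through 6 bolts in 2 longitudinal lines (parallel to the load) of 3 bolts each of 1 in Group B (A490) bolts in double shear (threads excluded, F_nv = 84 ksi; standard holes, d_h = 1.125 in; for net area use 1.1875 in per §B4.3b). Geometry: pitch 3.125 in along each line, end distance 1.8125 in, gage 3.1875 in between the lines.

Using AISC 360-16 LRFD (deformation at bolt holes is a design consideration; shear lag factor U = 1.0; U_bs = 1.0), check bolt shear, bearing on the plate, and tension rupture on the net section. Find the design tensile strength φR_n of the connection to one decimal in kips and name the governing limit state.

280.5 kips (net-section rupture governs)

Bolt shear: A_b = π(1)²/4 = 0.7854 in². φR_n = 0.75 × 84 × 0.7854 × 6 × 2 = 593.8 kips.
Bearing (0.75 in plate, F_u = 70 ksi): end bolts L_c = 1.8125 − 1.125/2 = 1.25, R_n = min(1.2×1.25×0.75×70, 2.4×1×0.75×70) = 78.75 kips/bolt; interior L_c = 3.125 − 1.125 = 2, R_n = 126 kips/bolt. φR_n = 0.75 × (2×78.75 + 4×126) = 496.1 kips.
Tension rupture (net): A_n = (9.5 − 2×1.1875)×0.75 = 5.3438 in² (U = 1.0, A_e = A_n). φR_n = 0.75 × 70 × 5.3438 = 280.5 kips.
Governing: min(593.8, 496.1, 280.5) = 280.5 kips → net-section rupture.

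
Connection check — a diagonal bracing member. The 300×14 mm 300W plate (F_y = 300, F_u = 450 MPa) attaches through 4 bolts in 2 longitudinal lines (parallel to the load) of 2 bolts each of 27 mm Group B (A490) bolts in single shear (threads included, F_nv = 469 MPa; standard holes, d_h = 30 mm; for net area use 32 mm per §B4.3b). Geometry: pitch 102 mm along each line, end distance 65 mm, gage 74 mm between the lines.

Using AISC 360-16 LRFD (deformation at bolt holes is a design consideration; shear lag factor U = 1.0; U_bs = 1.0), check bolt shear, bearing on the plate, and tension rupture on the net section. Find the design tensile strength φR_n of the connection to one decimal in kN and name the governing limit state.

805.6 kN (bolt shear governs)

Bolt shear: A_b = π(27)²/4 = 572.56 mm². φR_n = 0.75 × 469 × 572.56 × 4 × 1 = 805.6 kN.
Bearing (14 mm plate, F_u = 450 MPa): end bolts L_c = 65 − 30/2 = 50, R_n = min(1.2×50×14×450, 2.4×27×14×450) = 378 kN/bolt; interior L_c = 102 − 30 = 72, R_n = 408.24 kN/bolt. φR_n = 0.75 × (2×378 + 2×408.24) = 1179.4 kN.
Tension rupture (net): A_n = (300 − 2×32)×14 = 3304 mm² (U = 1.0, A_e = A_n). φR_n = 0.75 × 450 × 3304 = 1115.1 kN.
Governing: min(805.6, 1179.4, 1115.1) = 805.6 kN → bolt shear.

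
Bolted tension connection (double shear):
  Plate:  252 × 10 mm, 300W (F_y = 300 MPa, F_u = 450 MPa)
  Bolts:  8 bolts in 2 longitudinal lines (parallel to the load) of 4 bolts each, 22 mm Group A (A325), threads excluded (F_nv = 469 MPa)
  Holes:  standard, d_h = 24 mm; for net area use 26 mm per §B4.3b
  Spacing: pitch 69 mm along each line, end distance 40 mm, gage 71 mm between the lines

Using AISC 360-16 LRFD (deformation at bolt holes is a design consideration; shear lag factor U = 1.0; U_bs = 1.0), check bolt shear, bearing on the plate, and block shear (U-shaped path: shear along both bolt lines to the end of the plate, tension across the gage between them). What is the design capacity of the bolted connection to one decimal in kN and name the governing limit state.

Bolt shear: A_b = π(22)²/4 = 380.13 mm². φR_n = 0.75 × 469 × 380.13 × 8 × 2 = 2139.4 kN.
Bearing (10 mm plate, F_u = 450 MPa): end bolts L_c = 40 − 24/2 = 28, R_n = min(1.2×28×10×450, 2.4×22×10×450) = 151.2 kN/bolt; interior L_c = 69 − 24 = 45, R_n = 237.6 kN/bolt. φR_n = 0.75 × (2×151.2 + 6×237.6) = 1296.0 kN.
Block shear: shear path 2×[40+3×69] = 2×247 mm, A_gv = 4940, A_nv = 2×(247 − 3.5×26)×10 = 3120 mm²; tension across gage: (71 − 1×26)×10 = 450 mm². R_n = min(0.6×450×3120, 0.6×300×4940) + 1.0×450×450 = min(842.4, 889.2) + 202.5 = 1044.9 kN. φR_n = 0.75 × 1044.9 = 783.7 kN.
Governing: min(2139.4, 1296.0, 783.7) = 783.7 kN → block shear.

783.7 kN (block shear governs)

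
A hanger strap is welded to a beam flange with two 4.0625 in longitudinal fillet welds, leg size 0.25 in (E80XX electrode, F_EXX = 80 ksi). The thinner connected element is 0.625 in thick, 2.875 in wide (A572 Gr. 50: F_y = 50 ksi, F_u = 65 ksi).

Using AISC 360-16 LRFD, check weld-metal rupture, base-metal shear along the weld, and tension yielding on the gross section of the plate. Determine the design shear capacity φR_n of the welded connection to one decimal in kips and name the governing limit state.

51.7 kips (weld metal governs)

Weld metal: throat = 0.707×0.25 = 0.17675 in, L = 2×4.0625 = 8.125 in. φR_n = 0.75 × 0.6 × 80 × 0.17675 × 8.125 = 51.7 kips.
Base metal shear (0.625 in plate): yield φR_n = 1.0×0.6×50×0.625×8.125 = 152.3 kips; rupture φR_n = 0.75×0.6×65×0.625×8.125 = 148.5 kips; take 148.5 kips (rupture).
Tension yield (gross): A_g = 2.875×0.625 = 1.7969 in². φR_n = 0.90 × 50 × 1.7969 = 80.9 kips.
Governing: min(51.7, 148.5, 80.9) = 51.7 kips → weld metal.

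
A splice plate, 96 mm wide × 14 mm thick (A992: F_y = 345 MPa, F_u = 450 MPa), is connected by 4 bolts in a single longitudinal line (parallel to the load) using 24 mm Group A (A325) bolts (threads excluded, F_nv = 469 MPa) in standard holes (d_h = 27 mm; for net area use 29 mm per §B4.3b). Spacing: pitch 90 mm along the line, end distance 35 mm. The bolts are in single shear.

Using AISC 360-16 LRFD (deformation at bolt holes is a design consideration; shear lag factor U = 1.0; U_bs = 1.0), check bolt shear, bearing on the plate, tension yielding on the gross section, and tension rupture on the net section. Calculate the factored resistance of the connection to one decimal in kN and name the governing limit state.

Bolt shear: A_b = π(24)²/4 = 452.39 mm². φR_n = 0.75 × 469 × 452.39 × 4 × 1 = 636.5 kN.
Bearing (14 mm plate, F_u = 450 MPa): end bolts L_c = 35 − 27/2 = 21.5, R_n = min(1.2×21.5×14×450, 2.4×24×14×450) = 162.54 kN/bolt; interior L_c = 90 − 27 = 63, R_n = 362.88 kN/bolt. φR_n = 0.75 × (1×162.54 + 3×362.88) = 938.4 kN.
Tension yield (gross): A_g = 96×14 = 1344 mm². φR_n = 0.90 × 345 × 1344 = 417.3 kN.
Tension rupture (net): A_n = (96 − 1×29)×14 = 938 mm² (U = 1.0, A_e = A_n). φR_n = 0.75 × 450 × 938 = 316.6 kN.
Governing: min(636.5, 938.4, 417.3, 316.6) = 316.6 kN → net-section rupture.

316.6 kN (net-section rupture governs)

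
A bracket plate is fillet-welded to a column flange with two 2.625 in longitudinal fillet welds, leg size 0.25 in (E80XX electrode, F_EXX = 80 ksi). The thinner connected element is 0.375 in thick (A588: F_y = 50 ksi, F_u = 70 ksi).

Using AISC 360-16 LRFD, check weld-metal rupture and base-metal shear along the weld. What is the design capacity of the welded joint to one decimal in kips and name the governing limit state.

Weld metal: throat = 0.707×0.25 = 0.17675 in, L = 2×2.625 = 5.25 in. φR_n = 0.75 × 0.6 × 80 × 0.17675 × 5.25 = 33.4 kips.
Base metal shear (0.375 in plate): yield φR_n = 1.0×0.6×50×0.375×5.25 = 59.1 kips; rupture φR_n = 0.75×0.6×70×0.375×5.25 = 62.0 kips; take 59.1 kips (yield).
Governing: min(33.4, 59.1) = 33.4 kips → weld metal.

33.4 kips (weld metal governs)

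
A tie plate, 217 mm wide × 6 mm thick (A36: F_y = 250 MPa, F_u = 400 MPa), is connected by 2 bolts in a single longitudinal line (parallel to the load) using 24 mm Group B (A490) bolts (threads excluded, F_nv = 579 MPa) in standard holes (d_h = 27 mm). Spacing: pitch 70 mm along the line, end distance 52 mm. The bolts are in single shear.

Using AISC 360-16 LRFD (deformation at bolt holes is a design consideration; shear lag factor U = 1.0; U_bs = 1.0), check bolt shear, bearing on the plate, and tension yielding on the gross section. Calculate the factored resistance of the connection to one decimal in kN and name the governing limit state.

Bolt shear: A_b = π(24)²/4 = 452.39 mm². φR_n = 0.75 × 579 × 452.39 × 2 × 1 = 392.9 kN.
Bearing (6 mm plate, F_u = 400 MPa): end bolts L_c = 52 − 27/2 = 38.5, R_n = min(1.2×38.5×6×400, 2.4×24×6×400) = 110.88 kN/bolt; interior L_c = 70 − 27 = 43, R_n = 123.84 kN/bolt. φR_n = 0.75 × (1×110.88 + 1×123.84) = 176.0 kN.
Tension yield (gross): A_g = 217×6 = 1302 mm². φR_n = 0.90 × 250 × 1302 = 293.0 kN.
Governing: min(392.9, 176.0, 293.0) = 176.0 kN → bearing.

176.0 kN (bearing governs)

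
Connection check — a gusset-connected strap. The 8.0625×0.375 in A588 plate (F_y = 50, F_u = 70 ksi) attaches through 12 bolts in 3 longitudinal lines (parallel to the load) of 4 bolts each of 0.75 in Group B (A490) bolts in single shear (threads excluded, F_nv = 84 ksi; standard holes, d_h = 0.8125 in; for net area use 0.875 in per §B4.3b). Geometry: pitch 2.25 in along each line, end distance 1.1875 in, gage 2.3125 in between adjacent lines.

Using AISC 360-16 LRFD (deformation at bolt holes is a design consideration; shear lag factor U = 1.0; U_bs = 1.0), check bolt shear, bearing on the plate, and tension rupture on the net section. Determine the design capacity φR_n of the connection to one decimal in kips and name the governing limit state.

Bolt shear: A_b = π(0.75)²/4 = 0.44179 in². φR_n = 0.75 × 84 × 0.44179 × 12 × 1 = 334.0 kips.
Bearing (0.375 in plate, F_u = 70 ksi): end bolts L_c = 1.1875 − 0.8125/2 = 0.78125, R_n = min(1.2×0.78125×0.375×70, 2.4×0.75×0.375×70) = 24.609 kips/bolt; interior L_c = 2.25 − 0.8125 = 1.4375, R_n = 45.281 kips/bolt. φR_n = 0.75 × (3×24.609 + 9×45.281) = 361.0 kips.
Tension rupture (net): A_n = (8.0625 − 3×0.875)×0.375 = 2.0391 in² (U = 1.0, A_e = A_n). φR_n = 0.75 × 70 × 2.0391 = 107.1 kips.
Governing: min(334.0, 361.0, 107.1) = 107.1 kips → net-section rupture.

107.1 kips (net-section rupture governs)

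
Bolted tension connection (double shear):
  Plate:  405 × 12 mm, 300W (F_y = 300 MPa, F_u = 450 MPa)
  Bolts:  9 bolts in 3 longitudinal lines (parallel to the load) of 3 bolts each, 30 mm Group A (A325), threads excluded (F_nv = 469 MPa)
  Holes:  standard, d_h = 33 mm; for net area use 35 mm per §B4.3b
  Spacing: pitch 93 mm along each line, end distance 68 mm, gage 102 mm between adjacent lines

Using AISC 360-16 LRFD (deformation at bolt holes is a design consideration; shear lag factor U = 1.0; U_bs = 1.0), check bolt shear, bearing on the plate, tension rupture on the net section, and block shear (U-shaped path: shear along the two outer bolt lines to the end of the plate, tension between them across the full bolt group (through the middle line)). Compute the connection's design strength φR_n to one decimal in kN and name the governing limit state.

1215.0 kN (net-section rupture governs)

Bolt shear: A_b = π(30)²/4 = 706.86 mm². φR_n = 0.75 × 469 × 706.86 × 9 × 2 = 4475.5 kN.
Bearing (12 mm plate, F_u = 450 MPa): end bolts L_c = 68 − 33/2 = 51.5, R_n = min(1.2×51.5×12×450, 2.4×30×12×450) = 333.72 kN/bolt; interior L_c = 93 − 33 = 60, R_n = 388.8 kN/bolt. φR_n = 0.75 × (3×333.72 + 6×388.8) = 2500.5 kN.
Tension rupture (net): A_n = (405 − 3×35)×12 = 3600 mm² (U = 1.0, A_e = A_n). φR_n = 0.75 × 450 × 3600 = 1215.0 kN.
Block shear: shear path 2×[68+2×93] = 2×254 mm, A_gv = 6096, A_nv = 2×(254 − 2.5×35)×12 = 3996 mm²; tension across gage: (204 − 2×35)×12 = 1608 mm². R_n = min(0.6×450×3996, 0.6×300×6096) + 1.0×450×1608 = min(1078.9, 1097.3) + 723.6 = 1802.5 kN. φR_n = 0.75 × 1802.5 = 1351.9 kN.
Governing: min(4475.5, 2500.5, 1215.0, 1351.9) = 1215.0 kN → net-section rupture.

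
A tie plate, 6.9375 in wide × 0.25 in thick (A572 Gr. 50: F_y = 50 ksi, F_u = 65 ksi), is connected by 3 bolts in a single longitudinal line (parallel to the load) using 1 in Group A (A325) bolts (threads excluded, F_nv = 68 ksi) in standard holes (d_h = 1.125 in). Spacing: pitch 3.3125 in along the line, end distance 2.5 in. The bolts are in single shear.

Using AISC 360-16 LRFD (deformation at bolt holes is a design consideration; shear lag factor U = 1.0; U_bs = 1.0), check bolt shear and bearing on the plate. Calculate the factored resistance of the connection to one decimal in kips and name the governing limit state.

86.8 kips (bearing governs)

Bolt shear: A_b = π(1)²/4 = 0.7854 in². φR_n = 0.75 × 68 × 0.7854 × 3 × 1 = 120.2 kips.
Bearing (0.25 in plate, F_u = 65 ksi): end bolts L_c = 2.5 − 1.125/2 = 1.9375, R_n = min(1.2×1.9375×0.25×65, 2.4×1×0.25×65) = 37.781 kips/bolt; interior L_c = 3.3125 − 1.125 = 2.1875, R_n = 39 kips/bolt. φR_n = 0.75 × (1×37.781 + 2×39) = 86.8 kips.
Governing: min(120.2, 86.8) = 86.8 kips → bearing.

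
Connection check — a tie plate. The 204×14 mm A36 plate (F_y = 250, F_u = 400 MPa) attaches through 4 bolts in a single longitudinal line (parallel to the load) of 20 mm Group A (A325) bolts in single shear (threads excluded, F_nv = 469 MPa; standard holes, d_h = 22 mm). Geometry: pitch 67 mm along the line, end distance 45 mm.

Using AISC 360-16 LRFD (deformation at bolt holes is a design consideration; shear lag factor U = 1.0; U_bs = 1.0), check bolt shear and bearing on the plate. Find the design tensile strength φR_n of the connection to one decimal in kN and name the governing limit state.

442.0 kN (bolt shear governs)

Bolt shear: A_b = π(20)²/4 = 314.16 mm². φR_n = 0.75 × 469 × 314.16 × 4 × 1 = 442.0 kN.
Bearing (14 mm plate, F_u = 400 MPa): end bolts L_c = 45 − 22/2 = 34, R_n = min(1.2×34×14×400, 2.4×20×14×400) = 228.48 kN/bolt; interior L_c = 67 − 22 = 45, R_n = 268.8 kN/bolt. φR_n = 0.75 × (1×228.48 + 3×268.8) = 776.2 kN.
Governing: min(442.0, 776.2) = 442.0 kN → bolt shear.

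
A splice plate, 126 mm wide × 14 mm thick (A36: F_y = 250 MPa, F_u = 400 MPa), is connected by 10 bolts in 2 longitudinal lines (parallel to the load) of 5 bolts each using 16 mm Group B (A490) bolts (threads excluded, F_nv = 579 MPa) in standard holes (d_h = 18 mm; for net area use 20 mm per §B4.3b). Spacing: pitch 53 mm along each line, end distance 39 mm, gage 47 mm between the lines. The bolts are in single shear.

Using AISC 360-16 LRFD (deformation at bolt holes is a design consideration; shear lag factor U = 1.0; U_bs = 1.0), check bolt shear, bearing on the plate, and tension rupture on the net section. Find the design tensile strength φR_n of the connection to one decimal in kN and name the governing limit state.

Bolt shear: A_b = π(16)²/4 = 201.06 mm². φR_n = 0.75 × 579 × 201.06 × 10 × 1 = 873.1 kN.
Bearing (14 mm plate, F_u = 400 MPa): end bolts L_c = 39 − 18/2 = 30, R_n = min(1.2×30×14×400, 2.4×16×14×400) = 201.6 kN/bolt; interior L_c = 53 − 18 = 35, R_n = 215.04 kN/bolt. φR_n = 0.75 × (2×201.6 + 8×215.04) = 1592.6 kN.
Tension rupture (net): A_n = (126 − 2×20)×14 = 1204 mm² (U = 1.0, A_e = A_n). φR_n = 0.75 × 400 × 1204 = 361.2 kN.
Governing: min(873.1, 1592.6, 361.2) = 361.2 kN → net-section rupture.

361.2 kN (net-section rupture governs)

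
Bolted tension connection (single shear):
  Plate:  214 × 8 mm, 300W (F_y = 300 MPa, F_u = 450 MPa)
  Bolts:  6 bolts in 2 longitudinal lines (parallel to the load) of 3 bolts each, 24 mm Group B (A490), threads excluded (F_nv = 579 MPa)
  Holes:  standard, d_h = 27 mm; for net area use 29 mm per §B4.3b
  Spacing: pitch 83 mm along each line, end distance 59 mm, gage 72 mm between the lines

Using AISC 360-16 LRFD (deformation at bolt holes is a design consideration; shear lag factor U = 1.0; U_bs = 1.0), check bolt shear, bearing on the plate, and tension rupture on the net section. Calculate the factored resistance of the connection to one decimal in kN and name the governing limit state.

Bolt shear: A_b = π(24)²/4 = 452.39 mm². φR_n = 0.75 × 579 × 452.39 × 6 × 1 = 1178.7 kN.
Bearing (8 mm plate, F_u = 450 MPa): end bolts L_c = 59 − 27/2 = 45.5, R_n = min(1.2×45.5×8×450, 2.4×24×8×450) = 196.56 kN/bolt; interior L_c = 83 − 27 = 56, R_n = 207.36 kN/bolt. φR_n = 0.75 × (2×196.56 + 4×207.36) = 916.9 kN.
Tension rupture (net): A_n = (214 − 2×29)×8 = 1248 mm² (U = 1.0, A_e = A_n). φR_n = 0.75 × 450 × 1248 = 421.2 kN.
Governing: min(1178.7, 916.9, 421.2) = 421.2 kN → net-section rupture.

421.2 kN (net-section rupture governs)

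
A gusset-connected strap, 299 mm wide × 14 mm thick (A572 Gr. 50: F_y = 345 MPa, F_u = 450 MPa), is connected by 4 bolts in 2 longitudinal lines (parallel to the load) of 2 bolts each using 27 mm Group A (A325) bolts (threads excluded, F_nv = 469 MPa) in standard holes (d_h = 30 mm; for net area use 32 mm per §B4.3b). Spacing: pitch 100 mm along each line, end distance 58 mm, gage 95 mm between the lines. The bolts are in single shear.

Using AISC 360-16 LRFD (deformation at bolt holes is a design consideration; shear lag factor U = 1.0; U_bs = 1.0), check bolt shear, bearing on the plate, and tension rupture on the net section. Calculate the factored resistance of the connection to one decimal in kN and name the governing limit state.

805.6 kN (bolt shear governs)

Bolt shear: A_b = π(27)²/4 = 572.56 mm². φR_n = 0.75 × 469 × 572.56 × 4 × 1 = 805.6 kN.
Bearing (14 mm plate, F_u = 450 MPa): end bolts L_c = 58 − 30/2 = 43, R_n = min(1.2×43×14×450, 2.4×27×14×450) = 325.08 kN/bolt; interior L_c = 100 − 30 = 70, R_n = 408.24 kN/bolt. φR_n = 0.75 × (2×325.08 + 2×408.24) = 1100.0 kN.
Tension rupture (net): A_n = (299 − 2×32)×14 = 3290 mm² (U = 1.0, A_e = A_n). φR_n = 0.75 × 450 × 3290 = 1110.4 kN.
Governing: min(805.6, 1100.0, 1110.4) = 805.6 kN → bolt shear.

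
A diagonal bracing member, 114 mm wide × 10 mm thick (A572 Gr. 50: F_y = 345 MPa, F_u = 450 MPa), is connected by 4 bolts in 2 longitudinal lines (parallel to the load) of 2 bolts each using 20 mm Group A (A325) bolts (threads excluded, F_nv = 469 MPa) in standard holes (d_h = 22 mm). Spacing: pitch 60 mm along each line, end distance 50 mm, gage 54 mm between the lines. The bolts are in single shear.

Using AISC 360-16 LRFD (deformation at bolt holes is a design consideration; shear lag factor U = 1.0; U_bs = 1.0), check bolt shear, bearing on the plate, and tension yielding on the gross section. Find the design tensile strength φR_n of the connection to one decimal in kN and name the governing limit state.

354.0 kN (gross-section yield governs)

Bolt shear: A_b = π(20)²/4 = 314.16 mm². φR_n = 0.75 × 469 × 314.16 × 4 × 1 = 442.0 kN.
Bearing (10 mm plate, F_u = 450 MPa): end bolts L_c = 50 − 22/2 = 39, R_n = min(1.2×39×10×450, 2.4×20×10×450) = 210.6 kN/bolt; interior L_c = 60 − 22 = 38, R_n = 205.2 kN/bolt. φR_n = 0.75 × (2×210.6 + 2×205.2) = 623.7 kN.
Tension yield (gross): A_g = 114×10 = 1140 mm². φR_n = 0.90 × 345 × 1140 = 354.0 kN.
Governing: min(442.0, 623.7, 354.0) = 354.0 kN → gross-section yield.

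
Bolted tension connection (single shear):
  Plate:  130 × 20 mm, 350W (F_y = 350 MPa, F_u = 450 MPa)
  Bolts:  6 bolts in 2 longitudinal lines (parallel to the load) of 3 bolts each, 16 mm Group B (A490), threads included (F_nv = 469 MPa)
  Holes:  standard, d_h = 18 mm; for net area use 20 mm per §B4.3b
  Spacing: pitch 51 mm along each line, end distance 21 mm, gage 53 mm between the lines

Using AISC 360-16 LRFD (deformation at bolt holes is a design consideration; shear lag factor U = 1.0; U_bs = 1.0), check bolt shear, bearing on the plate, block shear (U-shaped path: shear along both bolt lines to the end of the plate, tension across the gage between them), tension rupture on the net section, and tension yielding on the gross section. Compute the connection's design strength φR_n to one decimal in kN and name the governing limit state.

424.3 kN (bolt shear governs)

Bolt shear: A_b = π(16)²/4 = 201.06 mm². φR_n = 0.75 × 469 × 201.06 × 6 × 1 = 424.3 kN.
Bearing (20 mm plate, F_u = 450 MPa): end bolts L_c = 21 − 18/2 = 12, R_n = min(1.2×12×20×450, 2.4×16×20×450) = 129.6 kN/bolt; interior L_c = 51 − 18 = 33, R_n = 345.6 kN/bolt. φR_n = 0.75 × (2×129.6 + 4×345.6) = 1231.2 kN.
Block shear: shear path 2×[21+2×51] = 2×123 mm, A_gv = 4920, A_nv = 2×(123 − 2.5×20)×20 = 2920 mm²; tension across gage: (53 − 1×20)×20 = 660 mm². R_n = min(0.6×450×2920, 0.6×350×4920) + 1.0×450×660 = min(788.4, 1033.2) + 297 = 1085.4 kN. φR_n = 0.75 × 1085.4 = 814.1 kN.
Tension rupture (net): A_n = (130 − 2×20)×20 = 1800 mm² (U = 1.0, A_e = A_n). φR_n = 0.75 × 450 × 1800 = 607.5 kN.
Tension yield (gross): A_g = 130×20 = 2600 mm². φR_n = 0.90 × 350 × 2600 = 819.0 kN.
Governing: min(424.3, 1231.2, 814.1, 607.5, 819.0) = 424.3 kN → bolt shear.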